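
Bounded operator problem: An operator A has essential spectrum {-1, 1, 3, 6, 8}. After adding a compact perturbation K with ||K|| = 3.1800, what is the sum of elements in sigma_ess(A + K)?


By Weyl's theorem, the essential spectrum is invariant under compact perturbations.
sigma_ess(A + K) = sigma_ess(A) = {-1, 1, 3, 6, 8}
Sum = -1 + 1 + 3 + 6 + 8 = 17

17


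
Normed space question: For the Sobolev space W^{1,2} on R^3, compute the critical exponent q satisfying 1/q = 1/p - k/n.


Using the Sobolev embedding formula: 1/q = 1/p - k/n
1/q = 1/2 - 1/3 = 1/6
q = 1/(1/6) = 6

6.0000


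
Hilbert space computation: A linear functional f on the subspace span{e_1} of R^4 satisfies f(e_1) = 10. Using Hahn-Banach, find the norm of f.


The norm of f is given by ||f|| = sup_{||x||=1} |f(x)|.
On span{e_1}, ||e_1|| = 1, so ||f|| = |f(e_1)| / ||e_1||
= |10| / 1 = 10.0000

10.0000


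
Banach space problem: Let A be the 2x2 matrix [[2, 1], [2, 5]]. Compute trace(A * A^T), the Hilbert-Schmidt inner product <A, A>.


trace(A * A^T) = sum of squares of all entries
= 2^2 + 1^2 + 2^2 + 5^2
= 4 + 1 + 4 + 25
= 34

34


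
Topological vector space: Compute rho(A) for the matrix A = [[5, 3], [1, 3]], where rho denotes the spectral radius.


For a 2x2 matrix, eigenvalues satisfy lambda^2 - (trace)*lambda + det = 0
trace = 5 + 3 = 8
det = 5*3 - 3*1 = 12
discriminant = 8^2 - 4*(12) = 16
spectral radius = max |eigenvalue| = 6.0000

6.0000


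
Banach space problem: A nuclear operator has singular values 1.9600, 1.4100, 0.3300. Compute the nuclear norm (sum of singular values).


The nuclear norm is the sum of all singular values.
||T||_1 = 1.9600 + 1.4100 + 0.3300
= 3.7000

3.7000


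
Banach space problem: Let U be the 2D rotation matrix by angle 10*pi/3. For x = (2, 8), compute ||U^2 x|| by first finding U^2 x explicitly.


U is a rotation by theta = 10*pi/3
U^2 = rotation by 2*theta = 20*pi/3 = 2*pi/3 (mod 2*pi)
cos(2*pi/3) = -0.5000, sin(2*pi/3) = 0.8660
U^2 x = (-0.5000 * 2 - 0.8660 * 8, 0.8660 * 2 + -0.5000 * 8)
= (-7.9282, -2.2679)
||U^2 x|| = sqrt((-7.9282)^2 + (-2.2679)^2) = sqrt(68.0000) = 8.2462

8.2462


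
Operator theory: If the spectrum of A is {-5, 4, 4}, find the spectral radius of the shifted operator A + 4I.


Spectrum of A + 4I = {-1, 8, 8}
Spectral radius = max |lambda| over the shifted spectrum
= max(1, 8, 8) = 8

8


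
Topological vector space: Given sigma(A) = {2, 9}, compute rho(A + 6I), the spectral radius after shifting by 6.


Spectrum of A + 6I = {8, 15}
Spectral radius = max |lambda| over the shifted spectrum
= max(8, 15) = 15

15


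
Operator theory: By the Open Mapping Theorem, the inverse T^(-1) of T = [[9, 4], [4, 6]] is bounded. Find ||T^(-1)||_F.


det(T) = 9*6 - 4*4 = 38
T^(-1) = (1/38) * [[6, -4], [-4, 9]] = [[0.1579, -0.1053], [-0.1053, 0.2368]]
||T^(-1)||_F^2 = 0.1579^2 + (-0.1053)^2 + (-0.1053)^2 + 0.2368^2 = 0.1032
||T^(-1)||_F = sqrt(0.1032) = 0.3212

0.3212


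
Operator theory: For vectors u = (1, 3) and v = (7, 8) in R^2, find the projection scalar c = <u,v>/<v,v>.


Computing <u,v> = 1*7 + 3*8 = 31
Computing <v,v> = 7^2 + 8^2 = 113
Projection coefficient = 31/113 = 0.2743

0.2743


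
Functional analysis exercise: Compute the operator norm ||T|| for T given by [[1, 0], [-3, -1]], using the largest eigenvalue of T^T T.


A^T A = [[10, 3], [3, 1]]
trace(A^T A) = 11, det(A^T A) = 1
discriminant = 11^2 - 4*1 = 117
Largest eigenvalue of A^T A = (trace + sqrt(disc))/2 = 10.9083
||T|| = sqrt(10.9083) = 3.3028

3.3028


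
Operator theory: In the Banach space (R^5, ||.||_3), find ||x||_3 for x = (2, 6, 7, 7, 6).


The l^3 norm = (sum |x_i|^3)^(1/3)
Sum of 3th powers = 8 + 216 + 343 + 343 + 216 = 1126
||x||_3 = (1126)^(1/3) = 10.4035

10.4035


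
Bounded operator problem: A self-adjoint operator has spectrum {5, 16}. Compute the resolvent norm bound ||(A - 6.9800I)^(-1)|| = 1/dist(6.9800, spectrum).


dist(6.9800, {5, 16}) = min(|6.9800 - 5|, |6.9800 - 16|)
= min(1.9800, 9.0200) = 1.9800
Resolvent bound = 1/1.9800 = 0.5051

0.5051


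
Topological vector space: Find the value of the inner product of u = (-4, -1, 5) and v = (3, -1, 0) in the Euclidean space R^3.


Computing the standard inner product <u, v> = sum u_i * v_i
= -4*3 + -1*-1 + 5*0
= -12 + 1 + 0
= -11

-11


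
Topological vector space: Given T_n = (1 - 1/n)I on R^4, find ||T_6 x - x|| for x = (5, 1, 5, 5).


T_6 x - x = (1 - 1/6)x - x = -x/6
||x|| = sqrt(76) = 8.7178
||T_6 x - x|| = ||x||/6 = 8.7178/6 = 1.4530

1.4530


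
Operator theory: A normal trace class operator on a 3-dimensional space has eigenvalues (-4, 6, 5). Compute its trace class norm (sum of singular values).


For a normal operator, singular values equal |eigenvalues|.
Trace norm = sum |lambda_i| = 4 + 6 + 5
= 15

15


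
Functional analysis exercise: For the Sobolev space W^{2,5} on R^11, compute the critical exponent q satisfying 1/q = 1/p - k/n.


Using the Sobolev embedding formula: 1/q = 1/p - k/n
1/q = 1/5 - 2/11 = 1/55
q = 1/(1/55) = 55

55.0000


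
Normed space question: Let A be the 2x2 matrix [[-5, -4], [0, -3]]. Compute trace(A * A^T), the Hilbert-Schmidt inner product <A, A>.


trace(A * A^T) = sum of squares of all entries
= (-5)^2 + (-4)^2 + 0^2 + (-3)^2
= 25 + 16 + 0 + 9
= 50

50


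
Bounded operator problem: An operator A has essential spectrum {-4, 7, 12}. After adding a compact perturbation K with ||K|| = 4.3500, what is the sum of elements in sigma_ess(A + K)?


By Weyl's theorem, the essential spectrum is invariant under compact perturbations.
sigma_ess(A + K) = sigma_ess(A) = {-4, 7, 12}
Sum = -4 + 7 + 12 = 15

15


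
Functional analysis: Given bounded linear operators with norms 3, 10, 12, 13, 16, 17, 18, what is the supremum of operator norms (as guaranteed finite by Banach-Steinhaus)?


By the Uniform Boundedness Principle, the supremum of norms is finite.
sup_k ||T_k|| = max(3, 10, 12, 13, 16, 17, 18) = 18

18


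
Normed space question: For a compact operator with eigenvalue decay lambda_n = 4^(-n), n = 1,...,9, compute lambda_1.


The eigenvalue formula gives lambda_1 = 1/4^1
= 1/4
= 0.2500

0.2500


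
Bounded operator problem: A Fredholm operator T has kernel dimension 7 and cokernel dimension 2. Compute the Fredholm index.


The Fredholm index is defined as ind(T) = dim(ker T) - dim(coker T)
= 7 - 2
= 5

5


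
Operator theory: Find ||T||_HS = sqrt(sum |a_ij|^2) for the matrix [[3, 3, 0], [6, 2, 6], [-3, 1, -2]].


The Hilbert-Schmidt norm is sqrt(sum of squares of all entries).
Sum of squares = 3^2 + 3^2 + 0^2 + 6^2 + 2^2 + 6^2 + (-3)^2 + 1^2 + (-2)^2
= 9 + 9 + 0 + 36 + 4 + 36 + 9 + 1 + 4 = 108
||T||_HS = sqrt(108) = 10.3923

10.3923


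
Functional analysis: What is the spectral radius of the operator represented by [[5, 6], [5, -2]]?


For a 2x2 matrix, eigenvalues satisfy lambda^2 - (trace)*lambda + det = 0
trace = 5 + -2 = 3
det = 5*-2 - 6*5 = -40
discriminant = 3^2 - 4*(-40) = 169
spectral radius = max |eigenvalue| = 8.0000

8.0000


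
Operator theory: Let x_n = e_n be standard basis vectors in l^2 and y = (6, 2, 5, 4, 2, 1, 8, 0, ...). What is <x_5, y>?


x_5 = e_5 is the standard basis vector with 1 in position 5.
<x_5, y> = y_5 = 2
As n -> infinity, <x_n, y> -> 0, confirming weak convergence of (x_n) to 0.

2


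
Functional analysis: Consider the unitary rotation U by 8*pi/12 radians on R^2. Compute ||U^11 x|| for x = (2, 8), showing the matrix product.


U is a rotation by theta = 8*pi/12
U^11 = rotation by 11*theta = 88*pi/12 = 16*pi/12 (mod 2*pi)
cos(16*pi/12) = -0.5000, sin(16*pi/12) = -0.8660
U^11 x = (-0.5000 * 2 - -0.8660 * 8, -0.8660 * 2 + -0.5000 * 8)
= (5.9282, -5.7321)
||U^11 x|| = sqrt(5.9282^2 + (-5.7321)^2) = sqrt(68.0000) = 8.2462

8.2462


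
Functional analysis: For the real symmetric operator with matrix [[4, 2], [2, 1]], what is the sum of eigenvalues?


For a self-adjoint (symmetric) matrix, the eigenvalues are real.
The sum of eigenvalues equals the trace of the matrix.
trace = 4 + 1 = 5

5


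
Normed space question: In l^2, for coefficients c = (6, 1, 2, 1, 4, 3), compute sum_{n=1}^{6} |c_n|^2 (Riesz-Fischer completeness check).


sum |c_n|^2 = 6^2 + 1^2 + 2^2 + 1^2 + 4^2 + 3^2
= 36 + 1 + 4 + 1 + 16 + 9
= 67

67


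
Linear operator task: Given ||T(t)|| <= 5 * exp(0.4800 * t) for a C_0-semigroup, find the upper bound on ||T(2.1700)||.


||T(2.1700)|| <= 5 * exp(0.4800 * 2.1700)
= 5 * exp(1.0416)
= 5 * 2.8337
= 14.1687

14.1687


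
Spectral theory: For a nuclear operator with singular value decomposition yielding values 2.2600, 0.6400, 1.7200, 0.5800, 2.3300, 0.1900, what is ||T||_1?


The nuclear norm is the sum of all singular values.
||T||_1 = 2.2600 + 0.6400 + 1.7200 + 0.5800 + 2.3300 + 0.1900
= 7.7200

7.7200


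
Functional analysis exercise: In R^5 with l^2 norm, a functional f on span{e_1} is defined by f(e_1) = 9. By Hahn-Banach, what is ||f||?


The norm of f is given by ||f|| = sup_{||x||=1} |f(x)|.
On span{e_1}, ||e_1|| = 1, so ||f|| = |f(e_1)| / ||e_1||
= |9| / 1 = 9.0000

9.0000


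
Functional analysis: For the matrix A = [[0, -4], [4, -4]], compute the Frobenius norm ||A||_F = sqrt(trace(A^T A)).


||A||_F^2 = sum a_ij^2
= 0^2 + (-4)^2 + 4^2 + (-4)^2
= 0 + 16 + 16 + 16 = 48
||A||_F = sqrt(48) = 6.9282

6.9282


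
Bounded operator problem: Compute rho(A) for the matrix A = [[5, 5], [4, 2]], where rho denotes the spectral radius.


For a 2x2 matrix, eigenvalues satisfy lambda^2 - (trace)*lambda + det = 0
trace = 5 + 2 = 7
det = 5*2 - 5*4 = -10
discriminant = 7^2 - 4*(-10) = 89
spectral radius = max |eigenvalue| = 8.2170

8.2170


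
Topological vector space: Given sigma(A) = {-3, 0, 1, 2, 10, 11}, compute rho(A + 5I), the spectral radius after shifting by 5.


Spectrum of A + 5I = {2, 5, 6, 7, 15, 16}
Spectral radius = max |lambda| over the shifted spectrum
= max(2, 5, 6, 7, 15, 16) = 16

16


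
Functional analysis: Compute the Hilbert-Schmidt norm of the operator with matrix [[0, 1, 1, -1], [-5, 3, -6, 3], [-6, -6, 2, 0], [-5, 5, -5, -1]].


The Hilbert-Schmidt norm is sqrt(sum of squares of all entries).
Sum of squares = 0^2 + 1^2 + 1^2 + (-1)^2 + (-5)^2 + 3^2 + (-6)^2 + 3^2 + (-6)^2 + (-6)^2 + 2^2 + 0^2 + (-5)^2 + 5^2 + (-5)^2 + (-1)^2
= 0 + 1 + 1 + 1 + 25 + 9 + 36 + 9 + 36 + 36 + 4 + 0 + 25 + 25 + 25 + 1 = 234
||T||_HS = sqrt(234) = 15.2971

15.2971


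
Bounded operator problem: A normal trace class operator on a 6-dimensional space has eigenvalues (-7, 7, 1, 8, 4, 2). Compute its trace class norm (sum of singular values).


For a normal operator, singular values equal |eigenvalues|.
Trace norm = sum |lambda_i| = 7 + 7 + 1 + 8 + 4 + 2
= 29

29


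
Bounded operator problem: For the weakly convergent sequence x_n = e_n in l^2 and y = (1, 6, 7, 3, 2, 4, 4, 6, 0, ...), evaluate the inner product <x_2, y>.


x_2 = e_2 is the standard basis vector with 1 in position 2.
<x_2, y> = y_2 = 6
As n -> infinity, <x_n, y> -> 0, confirming weak convergence of (x_n) to 0.

6


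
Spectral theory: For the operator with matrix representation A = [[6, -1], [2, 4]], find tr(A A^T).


trace(A * A^T) = sum of squares of all entries
= 6^2 + (-1)^2 + 2^2 + 4^2
= 36 + 1 + 4 + 16
= 57

57


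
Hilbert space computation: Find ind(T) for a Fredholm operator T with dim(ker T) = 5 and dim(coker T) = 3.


The Fredholm index is defined as ind(T) = dim(ker T) - dim(coker T)
= 5 - 3
= 2

2


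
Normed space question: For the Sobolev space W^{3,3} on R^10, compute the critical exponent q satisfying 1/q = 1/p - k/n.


Using the Sobolev embedding formula: 1/q = 1/p - k/n
1/q = 1/3 - 3/10 = 1/30
q = 1/(1/30) = 30

30.0000


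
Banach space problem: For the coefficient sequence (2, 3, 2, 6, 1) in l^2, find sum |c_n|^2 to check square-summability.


sum |c_n|^2 = 2^2 + 3^2 + 2^2 + 6^2 + 1^2
= 4 + 9 + 4 + 36 + 1
= 54

54


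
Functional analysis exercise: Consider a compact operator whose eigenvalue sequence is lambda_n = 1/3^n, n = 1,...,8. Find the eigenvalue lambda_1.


The eigenvalue formula gives lambda_1 = 1/3^1
= 1/3
= 0.3333

0.3333


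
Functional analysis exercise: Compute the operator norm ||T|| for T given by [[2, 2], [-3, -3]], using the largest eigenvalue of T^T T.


A^T A = [[13, 13], [13, 13]]
trace(A^T A) = 26, det(A^T A) = 0
discriminant = 26^2 - 4*0 = 676
Largest eigenvalue of A^T A = (trace + sqrt(disc))/2 = 26.0000
||T|| = sqrt(26.0000) = 5.0990

5.0990


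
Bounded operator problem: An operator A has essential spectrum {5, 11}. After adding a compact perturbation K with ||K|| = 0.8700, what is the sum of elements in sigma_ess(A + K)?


By Weyl's theorem, the essential spectrum is invariant under compact perturbations.
sigma_ess(A + K) = sigma_ess(A) = {5, 11}
Sum = 5 + 11 = 16

16


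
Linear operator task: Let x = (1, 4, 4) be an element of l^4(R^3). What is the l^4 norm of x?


The l^4 norm = (sum |x_i|^4)^(1/4)
Sum of 4th powers = 1 + 256 + 256 = 513
||x||_4 = (513)^(1/4) = 4.7591

4.7591


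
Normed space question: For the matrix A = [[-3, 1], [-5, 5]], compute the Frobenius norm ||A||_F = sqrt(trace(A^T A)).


||A||_F^2 = sum a_ij^2
= (-3)^2 + 1^2 + (-5)^2 + 5^2
= 9 + 1 + 25 + 25 = 60
||A||_F = sqrt(60) = 7.7460

7.7460


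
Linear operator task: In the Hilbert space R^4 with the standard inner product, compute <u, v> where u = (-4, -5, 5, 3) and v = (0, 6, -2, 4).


Computing the standard inner product <u, v> = sum u_i * v_i
= -4*0 + -5*6 + 5*-2 + 3*4
= 0 + -30 + -10 + 12
= -28

-28


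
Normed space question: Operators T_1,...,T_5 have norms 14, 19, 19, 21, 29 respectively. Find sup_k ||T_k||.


By the Uniform Boundedness Principle, the supremum of norms is finite.
sup_k ||T_k|| = max(14, 19, 19, 21, 29) = 29

29


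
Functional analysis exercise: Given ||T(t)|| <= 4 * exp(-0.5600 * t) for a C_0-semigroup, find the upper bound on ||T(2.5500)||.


||T(2.5500)|| <= 4 * exp(-0.5600 * 2.5500)
= 4 * exp(-1.4280)
= 4 * 0.2398
= 0.9592

0.9592


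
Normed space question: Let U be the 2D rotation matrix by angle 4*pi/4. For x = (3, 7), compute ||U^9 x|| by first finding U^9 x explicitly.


U is a rotation by theta = 4*pi/4
U^9 = rotation by 9*theta = 36*pi/4 = 4*pi/4 (mod 2*pi)
cos(4*pi/4) = -1.0000, sin(4*pi/4) = 0.0000
U^9 x = (-1.0000 * 3 - 0.0000 * 7, 0.0000 * 3 + -1.0000 * 7)
= (-3.0000, -7.0000)
||U^9 x|| = sqrt((-3.0000)^2 + (-7.0000)^2) = sqrt(58.0000) = 7.6158

7.6158


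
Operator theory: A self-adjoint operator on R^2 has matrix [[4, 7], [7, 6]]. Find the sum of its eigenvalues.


For a self-adjoint (symmetric) matrix, the eigenvalues are real.
The sum of eigenvalues equals the trace of the matrix.
trace = 4 + 6 = 10

10


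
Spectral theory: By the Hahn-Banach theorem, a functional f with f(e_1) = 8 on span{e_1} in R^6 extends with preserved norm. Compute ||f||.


The norm of f is given by ||f|| = sup_{||x||=1} |f(x)|.
On span{e_1}, ||e_1|| = 1, so ||f|| = |f(e_1)| / ||e_1||
= |8| / 1 = 8.0000

8.0000


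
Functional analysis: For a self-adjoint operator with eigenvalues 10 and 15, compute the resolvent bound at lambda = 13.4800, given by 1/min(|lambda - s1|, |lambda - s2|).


dist(13.4800, {10, 15}) = min(|13.4800 - 10|, |13.4800 - 15|)
= min(3.4800, 1.5200) = 1.5200
Resolvent bound = 1/1.5200 = 0.6579

0.6579


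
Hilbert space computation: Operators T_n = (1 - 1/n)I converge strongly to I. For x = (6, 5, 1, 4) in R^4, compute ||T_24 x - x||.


T_24 x - x = (1 - 1/24)x - x = -x/24
||x|| = sqrt(78) = 8.8318
||T_24 x - x|| = ||x||/24 = 8.8318/24 = 0.3680

0.3680


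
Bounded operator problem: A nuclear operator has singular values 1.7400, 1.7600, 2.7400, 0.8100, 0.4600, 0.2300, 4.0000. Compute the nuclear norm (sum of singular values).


The nuclear norm is the sum of all singular values.
||T||_1 = 1.7400 + 1.7600 + 2.7400 + 0.8100 + 0.4600 + 0.2300 + 4.0000
= 11.7400

11.7400


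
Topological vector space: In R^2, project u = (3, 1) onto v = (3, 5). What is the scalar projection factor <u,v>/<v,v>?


Computing <u,v> = 3*3 + 1*5 = 14
Computing <v,v> = 3^2 + 5^2 = 34
Projection coefficient = 14/34 = 0.4118

0.4118


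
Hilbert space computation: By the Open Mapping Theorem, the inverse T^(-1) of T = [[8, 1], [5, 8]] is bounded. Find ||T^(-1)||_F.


det(T) = 8*8 - 1*5 = 59
T^(-1) = (1/59) * [[8, -1], [-5, 8]] = [[0.1356, -0.0169], [-0.0847, 0.1356]]
||T^(-1)||_F^2 = 0.1356^2 + (-0.0169)^2 + (-0.0847)^2 + 0.1356^2 = 0.0442
||T^(-1)||_F = sqrt(0.0442) = 0.2103

0.2103


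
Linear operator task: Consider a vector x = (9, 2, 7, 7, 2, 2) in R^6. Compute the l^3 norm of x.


The l^3 norm = (sum |x_i|^3)^(1/3)
Sum of 3th powers = 729 + 8 + 343 + 343 + 8 + 8 = 1439
||x||_3 = (1439)^(1/3) = 11.2898

11.2898


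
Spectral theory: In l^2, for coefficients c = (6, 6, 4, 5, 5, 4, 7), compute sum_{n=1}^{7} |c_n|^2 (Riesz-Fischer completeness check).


sum |c_n|^2 = 6^2 + 6^2 + 4^2 + 5^2 + 5^2 + 4^2 + 7^2
= 36 + 36 + 16 + 25 + 25 + 16 + 49
= 203

203


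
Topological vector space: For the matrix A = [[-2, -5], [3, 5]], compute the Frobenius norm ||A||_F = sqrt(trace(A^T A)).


||A||_F^2 = sum a_ij^2
= (-2)^2 + (-5)^2 + 3^2 + 5^2
= 4 + 25 + 9 + 25 = 63
||A||_F = sqrt(63) = 7.9373

7.9373


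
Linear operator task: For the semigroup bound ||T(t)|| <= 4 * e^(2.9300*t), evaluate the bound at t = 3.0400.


||T(3.0400)|| <= 4 * exp(2.9300 * 3.0400)
= 4 * exp(8.9072)
= 4 * 7384.9543
= 29539.8170

29539.8170


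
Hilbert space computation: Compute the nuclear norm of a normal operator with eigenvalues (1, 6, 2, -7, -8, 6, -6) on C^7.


For a normal operator, singular values equal |eigenvalues|.
Trace norm = sum |lambda_i| = 1 + 6 + 2 + 7 + 8 + 6 + 6
= 36

36


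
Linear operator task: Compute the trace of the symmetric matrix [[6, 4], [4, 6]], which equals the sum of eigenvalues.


For a self-adjoint (symmetric) matrix, the eigenvalues are real.
The sum of eigenvalues equals the trace of the matrix.
trace = 6 + 6 = 12

12


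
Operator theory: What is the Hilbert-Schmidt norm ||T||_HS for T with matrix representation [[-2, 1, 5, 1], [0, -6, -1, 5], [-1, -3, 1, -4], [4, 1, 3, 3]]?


The Hilbert-Schmidt norm is sqrt(sum of squares of all entries).
Sum of squares = (-2)^2 + 1^2 + 5^2 + 1^2 + 0^2 + (-6)^2 + (-1)^2 + 5^2 + (-1)^2 + (-3)^2 + 1^2 + (-4)^2 + 4^2 + 1^2 + 3^2 + 3^2
= 4 + 1 + 25 + 1 + 0 + 36 + 1 + 25 + 1 + 9 + 1 + 16 + 16 + 1 + 9 + 9 = 155
||T||_HS = sqrt(155) = 12.4499

12.4499


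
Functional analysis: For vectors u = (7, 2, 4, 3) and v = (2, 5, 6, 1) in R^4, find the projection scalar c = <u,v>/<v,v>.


Computing <u,v> = 7*2 + 2*5 + 4*6 + 3*1 = 51
Computing <v,v> = 2^2 + 5^2 + 6^2 + 1^2 = 66
Projection coefficient = 51/66 = 0.7727

0.7727


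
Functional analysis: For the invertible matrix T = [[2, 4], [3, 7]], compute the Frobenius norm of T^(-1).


det(T) = 2*7 - 4*3 = 2
T^(-1) = (1/2) * [[7, -4], [-3, 2]] = [[3.5000, -2.0000], [-1.5000, 1.0000]]
||T^(-1)||_F^2 = 3.5000^2 + (-2.0000)^2 + (-1.5000)^2 + 1.0000^2 = 19.5000
||T^(-1)||_F = sqrt(19.5000) = 4.4159

4.4159


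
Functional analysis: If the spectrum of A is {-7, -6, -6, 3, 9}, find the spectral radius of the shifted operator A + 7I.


Spectrum of A + 7I = {0, 1, 1, 10, 16}
Spectral radius = max |lambda| over the shifted spectrum
= max(0, 1, 1, 10, 16) = 16

16


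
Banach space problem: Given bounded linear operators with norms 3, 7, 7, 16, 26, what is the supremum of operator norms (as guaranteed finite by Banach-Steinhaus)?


By the Uniform Boundedness Principle, the supremum of norms is finite.
sup_k ||T_k|| = max(3, 7, 7, 16, 26) = 26

26


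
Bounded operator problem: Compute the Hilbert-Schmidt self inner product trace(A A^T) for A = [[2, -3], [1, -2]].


trace(A * A^T) = sum of squares of all entries
= 2^2 + (-3)^2 + 1^2 + (-2)^2
= 4 + 9 + 1 + 4
= 18

18


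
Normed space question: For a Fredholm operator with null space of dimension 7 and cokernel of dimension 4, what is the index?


The Fredholm index is defined as ind(T) = dim(ker T) - dim(coker T)
= 7 - 4
= 3

3


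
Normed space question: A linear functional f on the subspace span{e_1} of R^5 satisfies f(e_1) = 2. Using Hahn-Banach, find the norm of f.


The norm of f is given by ||f|| = sup_{||x||=1} |f(x)|.
On span{e_1}, ||e_1|| = 1, so ||f|| = |f(e_1)| / ||e_1||
= |2| / 1 = 2.0000

2.0000


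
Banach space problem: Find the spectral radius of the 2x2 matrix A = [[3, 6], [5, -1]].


For a 2x2 matrix, eigenvalues satisfy lambda^2 - (trace)*lambda + det = 0
trace = 3 + -1 = 2
det = 3*-1 - 6*5 = -33
discriminant = 2^2 - 4*(-33) = 136
spectral radius = max |eigenvalue| = 6.8310

6.8310


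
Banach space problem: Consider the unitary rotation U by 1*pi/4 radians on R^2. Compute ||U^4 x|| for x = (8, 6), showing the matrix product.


U is a rotation by theta = 1*pi/4
U^4 = rotation by 4*theta = 4*pi/4
cos(4*pi/4) = -1.0000, sin(4*pi/4) = 0.0000
U^4 x = (-1.0000 * 8 - 0.0000 * 6, 0.0000 * 8 + -1.0000 * 6)
= (-8.0000, -6.0000)
||U^4 x|| = sqrt((-8.0000)^2 + (-6.0000)^2) = sqrt(100.0000) = 10.0000

10.0000


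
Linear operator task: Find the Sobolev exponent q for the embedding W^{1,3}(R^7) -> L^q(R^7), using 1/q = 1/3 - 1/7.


Using the Sobolev embedding formula: 1/q = 1/p - k/n
1/q = 1/3 - 1/7 = 4/21
q = 1/(4/21) = 21/4 = 5.2500

5.2500


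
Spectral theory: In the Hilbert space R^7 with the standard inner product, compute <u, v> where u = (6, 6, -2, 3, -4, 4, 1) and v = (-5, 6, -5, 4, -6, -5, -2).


Computing the standard inner product <u, v> = sum u_i * v_i
= 6*-5 + 6*6 + -2*-5 + 3*4 + -4*-6 + 4*-5 + 1*-2
= -30 + 36 + 10 + 12 + 24 + -20 + -2
= 30

30


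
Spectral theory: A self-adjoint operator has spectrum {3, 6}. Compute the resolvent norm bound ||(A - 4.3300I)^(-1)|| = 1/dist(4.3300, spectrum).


dist(4.3300, {3, 6}) = min(|4.3300 - 3|, |4.3300 - 6|)
= min(1.3300, 1.6700) = 1.3300
Resolvent bound = 1/1.3300 = 0.7519

0.7519


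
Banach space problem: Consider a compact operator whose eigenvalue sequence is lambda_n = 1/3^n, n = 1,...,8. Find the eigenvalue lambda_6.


The eigenvalue formula gives lambda_6 = 1/3^6
= 1/729
= 0.0014

0.0014


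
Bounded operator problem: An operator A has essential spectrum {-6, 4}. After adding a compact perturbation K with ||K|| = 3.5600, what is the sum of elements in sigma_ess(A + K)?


By Weyl's theorem, the essential spectrum is invariant under compact perturbations.
sigma_ess(A + K) = sigma_ess(A) = {-6, 4}
Sum = -6 + 4 = -2

-2


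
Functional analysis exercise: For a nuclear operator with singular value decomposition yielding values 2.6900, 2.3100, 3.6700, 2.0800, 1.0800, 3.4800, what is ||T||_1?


The nuclear norm is the sum of all singular values.
||T||_1 = 2.6900 + 2.3100 + 3.6700 + 2.0800 + 1.0800 + 3.4800
= 15.3100

15.3100


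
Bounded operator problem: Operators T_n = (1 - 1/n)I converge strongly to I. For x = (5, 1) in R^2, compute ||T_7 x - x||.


T_7 x - x = (1 - 1/7)x - x = -x/7
||x|| = sqrt(26) = 5.0990
||T_7 x - x|| = ||x||/7 = 5.0990/7 = 0.7284

0.7284


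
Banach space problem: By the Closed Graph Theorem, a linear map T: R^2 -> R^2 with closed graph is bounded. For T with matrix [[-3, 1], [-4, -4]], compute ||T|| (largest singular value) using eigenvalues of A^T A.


A^T A = [[25, 13], [13, 17]]
trace(A^T A) = 42, det(A^T A) = 256
discriminant = 42^2 - 4*256 = 740
Largest eigenvalue of A^T A = (trace + sqrt(disc))/2 = 34.6015
||T|| = sqrt(34.6015) = 5.8823

5.8823


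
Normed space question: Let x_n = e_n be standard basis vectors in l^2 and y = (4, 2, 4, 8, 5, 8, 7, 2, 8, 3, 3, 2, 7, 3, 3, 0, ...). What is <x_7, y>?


x_7 = e_7 is the standard basis vector with 1 in position 7.
<x_7, y> = y_7 = 7
As n -> infinity, <x_n, y> -> 0, confirming weak convergence of (x_n) to 0.

7


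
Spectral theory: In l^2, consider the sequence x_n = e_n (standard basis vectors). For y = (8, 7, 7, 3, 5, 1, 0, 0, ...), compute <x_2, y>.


x_2 = e_2 is the standard basis vector with 1 in position 2.
<x_2, y> = y_2 = 7
As n -> infinity, <x_n, y> -> 0, confirming weak convergence of (x_n) to 0.

7


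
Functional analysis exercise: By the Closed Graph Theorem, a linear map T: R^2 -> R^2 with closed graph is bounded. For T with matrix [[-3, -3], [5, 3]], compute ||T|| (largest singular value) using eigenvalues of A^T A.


A^T A = [[34, 24], [24, 18]]
trace(A^T A) = 52, det(A^T A) = 36
discriminant = 52^2 - 4*36 = 2560
Largest eigenvalue of A^T A = (trace + sqrt(disc))/2 = 51.2982
||T|| = sqrt(51.2982) = 7.1623

7.1623


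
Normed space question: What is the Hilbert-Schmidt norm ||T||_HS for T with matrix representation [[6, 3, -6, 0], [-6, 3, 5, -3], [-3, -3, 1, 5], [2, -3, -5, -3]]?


The Hilbert-Schmidt norm is sqrt(sum of squares of all entries).
Sum of squares = 6^2 + 3^2 + (-6)^2 + 0^2 + (-6)^2 + 3^2 + 5^2 + (-3)^2 + (-3)^2 + (-3)^2 + 1^2 + 5^2 + 2^2 + (-3)^2 + (-5)^2 + (-3)^2
= 36 + 9 + 36 + 0 + 36 + 9 + 25 + 9 + 9 + 9 + 1 + 25 + 4 + 9 + 25 + 9 = 251
||T||_HS = sqrt(251) = 15.8430

15.8430


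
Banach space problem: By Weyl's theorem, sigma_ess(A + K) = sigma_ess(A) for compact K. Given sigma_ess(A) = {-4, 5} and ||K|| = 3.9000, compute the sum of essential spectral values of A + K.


By Weyl's theorem, the essential spectrum is invariant under compact perturbations.
sigma_ess(A + K) = sigma_ess(A) = {-4, 5}
Sum = -4 + 5 = 1

1


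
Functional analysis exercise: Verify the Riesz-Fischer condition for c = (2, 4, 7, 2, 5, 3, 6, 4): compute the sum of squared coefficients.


sum |c_n|^2 = 2^2 + 4^2 + 7^2 + 2^2 + 5^2 + 3^2 + 6^2 + 4^2
= 4 + 16 + 49 + 4 + 25 + 9 + 36 + 16
= 159

159


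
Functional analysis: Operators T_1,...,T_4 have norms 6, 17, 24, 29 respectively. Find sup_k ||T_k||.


By the Uniform Boundedness Principle, the supremum of norms is finite.
sup_k ||T_k|| = max(6, 17, 24, 29) = 29

29


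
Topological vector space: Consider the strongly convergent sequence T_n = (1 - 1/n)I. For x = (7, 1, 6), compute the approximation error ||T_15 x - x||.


T_15 x - x = (1 - 1/15)x - x = -x/15
||x|| = sqrt(86) = 9.2736
||T_15 x - x|| = ||x||/15 = 9.2736/15 = 0.6182

0.6182


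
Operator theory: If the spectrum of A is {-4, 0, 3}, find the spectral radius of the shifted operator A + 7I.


Spectrum of A + 7I = {3, 7, 10}
Spectral radius = max |lambda| over the shifted spectrum
= max(3, 7, 10) = 10

10


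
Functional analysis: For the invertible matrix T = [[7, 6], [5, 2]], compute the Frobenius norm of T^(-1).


det(T) = 7*2 - 6*5 = -16
T^(-1) = (1/-16) * [[2, -6], [-5, 7]] = [[-0.1250, 0.3750], [0.3125, -0.4375]]
||T^(-1)||_F^2 = (-0.1250)^2 + 0.3750^2 + 0.3125^2 + (-0.4375)^2 = 0.4453
||T^(-1)||_F = sqrt(0.4453) = 0.6673

0.6673


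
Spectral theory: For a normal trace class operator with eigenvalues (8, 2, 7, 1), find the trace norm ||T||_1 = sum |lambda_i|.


For a normal operator, singular values equal |eigenvalues|.
Trace norm = sum |lambda_i| = 8 + 2 + 7 + 1
= 18

18


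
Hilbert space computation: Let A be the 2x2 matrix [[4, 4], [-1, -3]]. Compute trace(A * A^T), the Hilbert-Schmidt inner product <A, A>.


trace(A * A^T) = sum of squares of all entries
= 4^2 + 4^2 + (-1)^2 + (-3)^2
= 16 + 16 + 1 + 9
= 42

42


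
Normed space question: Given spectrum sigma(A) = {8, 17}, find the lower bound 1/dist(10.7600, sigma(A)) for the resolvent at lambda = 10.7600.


dist(10.7600, {8, 17}) = min(|10.7600 - 8|, |10.7600 - 17|)
= min(2.7600, 6.2400) = 2.7600
Resolvent bound = 1/2.7600 = 0.3623

0.3623


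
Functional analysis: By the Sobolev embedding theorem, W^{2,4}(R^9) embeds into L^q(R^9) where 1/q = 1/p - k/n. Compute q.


Using the Sobolev embedding formula: 1/q = 1/p - k/n
1/q = 1/4 - 2/9 = 1/36
q = 1/(1/36) = 36

36.0000


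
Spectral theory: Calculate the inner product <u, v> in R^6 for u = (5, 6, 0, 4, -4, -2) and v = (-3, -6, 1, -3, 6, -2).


Computing the standard inner product <u, v> = sum u_i * v_i
= 5*-3 + 6*-6 + 0*1 + 4*-3 + -4*6 + -2*-2
= -15 + -36 + 0 + -12 + -24 + 4
= -83

-83


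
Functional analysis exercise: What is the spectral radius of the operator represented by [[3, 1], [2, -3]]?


For a 2x2 matrix, eigenvalues satisfy lambda^2 - (trace)*lambda + det = 0
trace = 3 + -3 = 0
det = 3*-3 - 1*2 = -11
discriminant = 0^2 - 4*(-11) = 44
spectral radius = max |eigenvalue| = 3.3166

3.3166


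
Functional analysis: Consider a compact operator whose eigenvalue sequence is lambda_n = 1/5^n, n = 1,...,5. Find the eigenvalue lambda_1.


The eigenvalue formula gives lambda_1 = 1/5^1
= 1/5
= 0.2000

0.2000


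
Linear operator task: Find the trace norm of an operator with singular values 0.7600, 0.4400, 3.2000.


The nuclear norm is the sum of all singular values.
||T||_1 = 0.7600 + 0.4400 + 3.2000
= 4.4000

4.4000


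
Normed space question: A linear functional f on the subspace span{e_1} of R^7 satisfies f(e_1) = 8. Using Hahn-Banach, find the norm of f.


The norm of f is given by ||f|| = sup_{||x||=1} |f(x)|.
On span{e_1}, ||e_1|| = 1, so ||f|| = |f(e_1)| / ||e_1||
= |8| / 1 = 8.0000

8.0000


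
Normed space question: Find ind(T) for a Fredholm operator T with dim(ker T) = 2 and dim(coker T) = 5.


The Fredholm index is defined as ind(T) = dim(ker T) - dim(coker T)
= 2 - 5
= -3

-3


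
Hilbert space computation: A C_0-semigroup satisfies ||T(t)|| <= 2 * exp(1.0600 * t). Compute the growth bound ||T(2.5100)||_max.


||T(2.5100)|| <= 2 * exp(1.0600 * 2.5100)
= 2 * exp(2.6606)
= 2 * 14.3049
= 28.6097

28.6097


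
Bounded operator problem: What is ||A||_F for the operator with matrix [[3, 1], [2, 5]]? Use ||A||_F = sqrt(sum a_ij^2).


||A||_F^2 = sum a_ij^2
= 3^2 + 1^2 + 2^2 + 5^2
= 9 + 1 + 4 + 25 = 39
||A||_F = sqrt(39) = 6.2450

6.2450


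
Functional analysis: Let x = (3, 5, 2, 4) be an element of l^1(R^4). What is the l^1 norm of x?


The l^1 norm equals the sum of absolute values of all components.
||x||_1 = 3 + 5 + 2 + 4
= 14

14.0000


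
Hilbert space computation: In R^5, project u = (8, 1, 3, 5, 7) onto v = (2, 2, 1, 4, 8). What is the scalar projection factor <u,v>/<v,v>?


Computing <u,v> = 8*2 + 1*2 + 3*1 + 5*4 + 7*8 = 97
Computing <v,v> = 2^2 + 2^2 + 1^2 + 4^2 + 8^2 = 89
Projection coefficient = 97/89 = 1.0899

1.0899


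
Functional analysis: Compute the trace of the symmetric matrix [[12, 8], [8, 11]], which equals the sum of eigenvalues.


For a self-adjoint (symmetric) matrix, the eigenvalues are real.
The sum of eigenvalues equals the trace of the matrix.
trace = 12 + 11 = 23

23


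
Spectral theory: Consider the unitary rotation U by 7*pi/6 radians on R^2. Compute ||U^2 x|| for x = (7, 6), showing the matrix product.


U is a rotation by theta = 7*pi/6
U^2 = rotation by 2*theta = 14*pi/6 = 2*pi/6 (mod 2*pi)
cos(2*pi/6) = 0.5000, sin(2*pi/6) = 0.8660
U^2 x = (0.5000 * 7 - 0.8660 * 6, 0.8660 * 7 + 0.5000 * 6)
= (-1.6962, 9.0622)
||U^2 x|| = sqrt((-1.6962)^2 + 9.0622^2) = sqrt(85.0000) = 9.2195

9.2195


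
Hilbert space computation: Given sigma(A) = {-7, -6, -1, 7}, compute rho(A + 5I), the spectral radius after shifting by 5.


Spectrum of A + 5I = {-2, -1, 4, 12}
Spectral radius = max |lambda| over the shifted spectrum
= max(2, 1, 4, 12) = 12

12


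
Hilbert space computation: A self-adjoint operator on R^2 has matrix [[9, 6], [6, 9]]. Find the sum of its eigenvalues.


For a self-adjoint (symmetric) matrix, the eigenvalues are real.
The sum of eigenvalues equals the trace of the matrix.
trace = 9 + 9 = 18

18


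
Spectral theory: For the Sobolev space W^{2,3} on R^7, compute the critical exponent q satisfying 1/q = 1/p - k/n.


Using the Sobolev embedding formula: 1/q = 1/p - k/n
1/q = 1/3 - 2/7 = 1/21
q = 1/(1/21) = 21

21.0000


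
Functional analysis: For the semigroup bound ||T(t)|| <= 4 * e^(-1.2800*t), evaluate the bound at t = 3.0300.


||T(3.0300)|| <= 4 * exp(-1.2800 * 3.0300)
= 4 * exp(-3.8784)
= 4 * 0.0207
= 0.0827

0.0827


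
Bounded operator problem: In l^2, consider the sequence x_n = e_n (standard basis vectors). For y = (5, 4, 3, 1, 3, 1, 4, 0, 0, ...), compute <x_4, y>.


x_4 = e_4 is the standard basis vector with 1 in position 4.
<x_4, y> = y_4 = 1
As n -> infinity, <x_n, y> -> 0, confirming weak convergence of (x_n) to 0.

1


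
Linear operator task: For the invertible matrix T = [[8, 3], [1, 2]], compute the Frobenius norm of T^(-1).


det(T) = 8*2 - 3*1 = 13
T^(-1) = (1/13) * [[2, -3], [-1, 8]] = [[0.1538, -0.2308], [-0.0769, 0.6154]]
||T^(-1)||_F^2 = 0.1538^2 + (-0.2308)^2 + (-0.0769)^2 + 0.6154^2 = 0.4615
||T^(-1)||_F = sqrt(0.4615) = 0.6794

0.6794


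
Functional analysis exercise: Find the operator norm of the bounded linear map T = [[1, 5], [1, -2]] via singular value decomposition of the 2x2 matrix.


A^T A = [[2, 3], [3, 29]]
trace(A^T A) = 31, det(A^T A) = 49
discriminant = 31^2 - 4*49 = 765
Largest eigenvalue of A^T A = (trace + sqrt(disc))/2 = 29.3293
||T|| = sqrt(29.3293) = 5.4157

5.4157


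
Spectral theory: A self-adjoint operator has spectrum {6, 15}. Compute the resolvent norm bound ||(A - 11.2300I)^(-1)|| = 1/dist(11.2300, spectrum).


dist(11.2300, {6, 15}) = min(|11.2300 - 6|, |11.2300 - 15|)
= min(5.2300, 3.7700) = 3.7700
Resolvent bound = 1/3.7700 = 0.2653

0.2653


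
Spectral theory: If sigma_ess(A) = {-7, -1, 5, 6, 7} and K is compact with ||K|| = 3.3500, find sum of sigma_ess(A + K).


By Weyl's theorem, the essential spectrum is invariant under compact perturbations.
sigma_ess(A + K) = sigma_ess(A) = {-7, -1, 5, 6, 7}
Sum = -7 + -1 + 5 + 6 + 7 = 10

10


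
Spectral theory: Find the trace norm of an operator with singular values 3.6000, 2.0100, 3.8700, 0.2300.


The nuclear norm is the sum of all singular values.
||T||_1 = 3.6000 + 2.0100 + 3.8700 + 0.2300
= 9.7100

9.7100


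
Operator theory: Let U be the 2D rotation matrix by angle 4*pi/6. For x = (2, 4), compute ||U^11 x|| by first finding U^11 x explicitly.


U is a rotation by theta = 4*pi/6
U^11 = rotation by 11*theta = 44*pi/6 = 8*pi/6 (mod 2*pi)
cos(8*pi/6) = -0.5000, sin(8*pi/6) = -0.8660
U^11 x = (-0.5000 * 2 - -0.8660 * 4, -0.8660 * 2 + -0.5000 * 4)
= (2.4641, -3.7321)
||U^11 x|| = sqrt(2.4641^2 + (-3.7321)^2) = sqrt(20.0000) = 4.4721

4.4721


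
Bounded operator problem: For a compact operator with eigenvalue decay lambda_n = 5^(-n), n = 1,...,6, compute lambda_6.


The eigenvalue formula gives lambda_6 = 1/5^6
= 1/15625
= 6.4000e-05

6.4000e-05


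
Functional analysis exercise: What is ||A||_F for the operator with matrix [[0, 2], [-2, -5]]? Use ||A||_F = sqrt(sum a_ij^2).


||A||_F^2 = sum a_ij^2
= 0^2 + 2^2 + (-2)^2 + (-5)^2
= 0 + 4 + 4 + 25 = 33
||A||_F = sqrt(33) = 5.7446

5.7446


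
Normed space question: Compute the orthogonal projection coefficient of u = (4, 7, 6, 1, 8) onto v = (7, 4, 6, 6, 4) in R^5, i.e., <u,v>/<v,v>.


Computing <u,v> = 4*7 + 7*4 + 6*6 + 1*6 + 8*4 = 130
Computing <v,v> = 7^2 + 4^2 + 6^2 + 6^2 + 4^2 = 153
Projection coefficient = 130/153 = 0.8497

0.8497


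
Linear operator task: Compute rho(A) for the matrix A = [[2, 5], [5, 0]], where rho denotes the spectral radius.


For a 2x2 matrix, eigenvalues satisfy lambda^2 - (trace)*lambda + det = 0
trace = 2 + 0 = 2
det = 2*0 - 5*5 = -25
discriminant = 2^2 - 4*(-25) = 104
spectral radius = max |eigenvalue| = 6.0990

6.0990


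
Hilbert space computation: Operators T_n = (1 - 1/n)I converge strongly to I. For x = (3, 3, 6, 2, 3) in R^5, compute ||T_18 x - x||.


T_18 x - x = (1 - 1/18)x - x = -x/18
||x|| = sqrt(67) = 8.1854
||T_18 x - x|| = ||x||/18 = 8.1854/18 = 0.4547

0.4547


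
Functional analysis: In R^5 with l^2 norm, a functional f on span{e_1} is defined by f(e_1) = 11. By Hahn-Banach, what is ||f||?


The norm of f is given by ||f|| = sup_{||x||=1} |f(x)|.
On span{e_1}, ||e_1|| = 1, so ||f|| = |f(e_1)| / ||e_1||
= |11| / 1 = 11.0000

11.0000


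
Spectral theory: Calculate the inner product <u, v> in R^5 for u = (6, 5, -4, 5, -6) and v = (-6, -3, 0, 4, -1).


Computing the standard inner product <u, v> = sum u_i * v_i
= 6*-6 + 5*-3 + -4*0 + 5*4 + -6*-1
= -36 + -15 + 0 + 20 + 6
= -25

-25


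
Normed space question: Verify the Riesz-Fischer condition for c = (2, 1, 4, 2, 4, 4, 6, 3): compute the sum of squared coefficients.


sum |c_n|^2 = 2^2 + 1^2 + 4^2 + 2^2 + 4^2 + 4^2 + 6^2 + 3^2
= 4 + 1 + 16 + 4 + 16 + 16 + 36 + 9
= 102

102


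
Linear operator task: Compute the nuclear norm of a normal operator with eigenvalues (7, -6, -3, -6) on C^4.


For a normal operator, singular values equal |eigenvalues|.
Trace norm = sum |lambda_i| = 7 + 6 + 3 + 6
= 22

22


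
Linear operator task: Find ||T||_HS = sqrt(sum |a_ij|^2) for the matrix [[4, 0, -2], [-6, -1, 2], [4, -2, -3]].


The Hilbert-Schmidt norm is sqrt(sum of squares of all entries).
Sum of squares = 4^2 + 0^2 + (-2)^2 + (-6)^2 + (-1)^2 + 2^2 + 4^2 + (-2)^2 + (-3)^2
= 16 + 0 + 4 + 36 + 1 + 4 + 16 + 4 + 9 = 90
||T||_HS = sqrt(90) = 9.4868

9.4868


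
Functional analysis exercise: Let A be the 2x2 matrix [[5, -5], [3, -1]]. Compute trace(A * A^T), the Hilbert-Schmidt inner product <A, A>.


trace(A * A^T) = sum of squares of all entries
= 5^2 + (-5)^2 + 3^2 + (-1)^2
= 25 + 25 + 9 + 1
= 60

60


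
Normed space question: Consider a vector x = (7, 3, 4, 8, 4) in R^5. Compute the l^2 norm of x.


The l^2 norm = (sum |x_i|^2)^(1/2)
Sum of 2th powers = 49 + 9 + 16 + 64 + 16 = 154
||x||_2 = (154)^(1/2) = 12.4097

12.4097


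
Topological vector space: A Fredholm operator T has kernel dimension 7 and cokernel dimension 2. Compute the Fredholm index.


The Fredholm index is defined as ind(T) = dim(ker T) - dim(coker T)
= 7 - 2
= 5

5


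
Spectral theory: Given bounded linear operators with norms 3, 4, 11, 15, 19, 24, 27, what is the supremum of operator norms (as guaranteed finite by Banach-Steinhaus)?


By the Uniform Boundedness Principle, the supremum of norms is finite.
sup_k ||T_k|| = max(3, 4, 11, 15, 19, 24, 27) = 27

27


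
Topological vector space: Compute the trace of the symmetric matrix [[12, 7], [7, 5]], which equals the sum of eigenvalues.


For a self-adjoint (symmetric) matrix, the eigenvalues are real.
The sum of eigenvalues equals the trace of the matrix.
trace = 12 + 5 = 17

17


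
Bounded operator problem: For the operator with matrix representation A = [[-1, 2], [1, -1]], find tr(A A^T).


trace(A * A^T) = sum of squares of all entries
= (-1)^2 + 2^2 + 1^2 + (-1)^2
= 1 + 4 + 1 + 1
= 7

7


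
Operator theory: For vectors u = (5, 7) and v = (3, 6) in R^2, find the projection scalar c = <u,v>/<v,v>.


Computing <u,v> = 5*3 + 7*6 = 57
Computing <v,v> = 3^2 + 6^2 = 45
Projection coefficient = 57/45 = 1.2667

1.2667


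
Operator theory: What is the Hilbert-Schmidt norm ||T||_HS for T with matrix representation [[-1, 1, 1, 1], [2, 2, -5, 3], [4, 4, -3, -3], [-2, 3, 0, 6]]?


The Hilbert-Schmidt norm is sqrt(sum of squares of all entries).
Sum of squares = (-1)^2 + 1^2 + 1^2 + 1^2 + 2^2 + 2^2 + (-5)^2 + 3^2 + 4^2 + 4^2 + (-3)^2 + (-3)^2 + (-2)^2 + 3^2 + 0^2 + 6^2
= 1 + 1 + 1 + 1 + 4 + 4 + 25 + 9 + 16 + 16 + 9 + 9 + 4 + 9 + 0 + 36 = 145
||T||_HS = sqrt(145) = 12.0416

12.0416


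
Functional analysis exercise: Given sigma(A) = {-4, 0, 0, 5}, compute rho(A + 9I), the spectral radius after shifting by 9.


Spectrum of A + 9I = {5, 9, 9, 14}
Spectral radius = max |lambda| over the shifted spectrum
= max(5, 9, 9, 14) = 14

14


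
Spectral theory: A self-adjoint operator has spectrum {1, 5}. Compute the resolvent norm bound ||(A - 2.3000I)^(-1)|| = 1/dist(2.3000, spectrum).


dist(2.3000, {1, 5}) = min(|2.3000 - 1|, |2.3000 - 5|)
= min(1.3000, 2.7000) = 1.3000
Resolvent bound = 1/1.3000 = 0.7692

0.7692
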